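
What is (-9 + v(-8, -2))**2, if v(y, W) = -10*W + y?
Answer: 9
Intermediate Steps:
v(y, W) = y - 10*W
(-9 + v(-8, -2))**2 = (-9 + (-8 - 10*(-2)))**2 = (-9 + (-8 + 20))**2 = (-9 + 12)**2 = 3**2 = 9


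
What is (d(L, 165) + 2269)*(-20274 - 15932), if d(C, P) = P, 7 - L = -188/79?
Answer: -88125404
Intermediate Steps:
L = 741/79 (L = 7 - (-188)/79 = 7 - 1*(-188/79) = 7 + 188/79 = 741/79 ≈ 9.3797)
(d(L, 165) + 2269)*(-20274 - 15932) = (165 + 2269)*(-20274 - 15932) = 2434*(-36206) = -88125404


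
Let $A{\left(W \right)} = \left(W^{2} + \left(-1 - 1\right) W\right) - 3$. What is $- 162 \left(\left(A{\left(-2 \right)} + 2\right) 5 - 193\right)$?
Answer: $25596$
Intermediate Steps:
$A{\left(W \right)} = -3 + W^{2} - 2 W$ ($A{\left(W \right)} = \left(W^{2} - 2 W\right) - 3 = -3 + W^{2} - 2 W$)
$- 162 \left(\left(A{\left(-2 \right)} + 2\right) 5 - 193\right) = - 162 \left(\left(\left(-3 + \left(-2\right)^{2} - -4\right) + 2\right) 5 - 193\right) = - 162 \left(\left(\left(-3 + 4 + 4\right) + 2\right) 5 - 193\right) = - 162 \left(\left(5 + 2\right) 5 - 193\right) = - 162 \left(7 \cdot 5 - 193\right) = - 162 \left(35 - 193\right) = \left(-162\right) \left(-158\right) = 25596$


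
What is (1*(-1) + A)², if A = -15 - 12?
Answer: 784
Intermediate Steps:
A = -27
(1*(-1) + A)² = (1*(-1) - 27)² = (-1 - 27)² = (-28)² = 784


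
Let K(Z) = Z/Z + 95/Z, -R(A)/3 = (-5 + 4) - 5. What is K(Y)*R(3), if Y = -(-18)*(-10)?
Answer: 17/2 ≈ 8.5000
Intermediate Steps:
R(A) = 18 (R(A) = -3*((-5 + 4) - 5) = -3*(-1 - 5) = -3*(-6) = 18)
Y = -180 (Y = -18*10 = -180)
K(Z) = 1 + 95/Z
K(Y)*R(3) = ((95 - 180)/(-180))*18 = -1/180*(-85)*18 = (17/36)*18 = 17/2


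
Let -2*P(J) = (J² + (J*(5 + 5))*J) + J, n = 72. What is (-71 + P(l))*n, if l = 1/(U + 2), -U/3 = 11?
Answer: -4911912/961 ≈ -5111.3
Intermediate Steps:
U = -33 (U = -3*11 = -33)
l = -1/31 (l = 1/(-33 + 2) = 1/(-31) = -1/31 ≈ -0.032258)
P(J) = -11*J²/2 - J/2 (P(J) = -((J² + (J*(5 + 5))*J) + J)/2 = -((J² + (J*10)*J) + J)/2 = -((J² + (10*J)*J) + J)/2 = -((J² + 10*J²) + J)/2 = -(11*J² + J)/2 = -(J + 11*J²)/2 = -11*J²/2 - J/2)
(-71 + P(l))*n = (-71 - ½*(-1/31)*(1 + 11*(-1/31)))*72 = (-71 - ½*(-1/31)*(1 - 11/31))*72 = (-71 - ½*(-1/31)*20/31)*72 = (-71 + 10/961)*72 = -68221/961*72 = -4911912/961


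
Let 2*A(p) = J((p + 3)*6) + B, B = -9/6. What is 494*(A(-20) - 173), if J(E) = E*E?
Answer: 4967911/2 ≈ 2.4840e+6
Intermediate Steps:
B = -3/2 (B = -9*⅙ = -3/2 ≈ -1.5000)
J(E) = E²
A(p) = -¾ + (18 + 6*p)²/2 (A(p) = (((p + 3)*6)² - 3/2)/2 = (((3 + p)*6)² - 3/2)/2 = ((18 + 6*p)² - 3/2)/2 = (-3/2 + (18 + 6*p)²)/2 = -¾ + (18 + 6*p)²/2)
494*(A(-20) - 173) = 494*((-¾ + 18*(3 - 20)²) - 173) = 494*((-¾ + 18*(-17)²) - 173) = 494*((-¾ + 18*289) - 173) = 494*((-¾ + 5202) - 173) = 494*(20805/4 - 173) = 494*(20113/4) = 4967911/2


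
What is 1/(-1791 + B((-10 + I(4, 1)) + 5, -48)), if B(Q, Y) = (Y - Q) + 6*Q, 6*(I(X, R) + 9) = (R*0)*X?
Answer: -1/1909 ≈ -0.00052383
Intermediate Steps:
I(X, R) = -9 (I(X, R) = -9 + ((R*0)*X)/6 = -9 + (0*X)/6 = -9 + (1/6)*0 = -9 + 0 = -9)
B(Q, Y) = Y + 5*Q
1/(-1791 + B((-10 + I(4, 1)) + 5, -48)) = 1/(-1791 + (-48 + 5*((-10 - 9) + 5))) = 1/(-1791 + (-48 + 5*(-19 + 5))) = 1/(-1791 + (-48 + 5*(-14))) = 1/(-1791 + (-48 - 70)) = 1/(-1791 - 118) = 1/(-1909) = -1/1909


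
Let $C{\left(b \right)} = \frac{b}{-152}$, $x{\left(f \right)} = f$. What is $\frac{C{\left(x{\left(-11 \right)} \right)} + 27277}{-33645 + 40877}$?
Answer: $\frac{4146115}{1099264} \approx 3.7717$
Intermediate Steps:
$C{\left(b \right)} = - \frac{b}{152}$ ($C{\left(b \right)} = b \left(- \frac{1}{152}\right) = - \frac{b}{152}$)
$\frac{C{\left(x{\left(-11 \right)} \right)} + 27277}{-33645 + 40877} = \frac{\left(- \frac{1}{152}\right) \left(-11\right) + 27277}{-33645 + 40877} = \frac{\frac{11}{152} + 27277}{7232} = \frac{4146115}{152} \cdot \frac{1}{7232} = \frac{4146115}{1099264}$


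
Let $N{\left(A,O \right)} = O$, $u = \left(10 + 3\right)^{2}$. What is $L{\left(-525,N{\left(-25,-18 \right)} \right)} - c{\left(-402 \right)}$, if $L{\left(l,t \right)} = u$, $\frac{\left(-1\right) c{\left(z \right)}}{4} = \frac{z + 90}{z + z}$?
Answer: $\frac{11427}{67} \approx 170.55$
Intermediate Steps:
$u = 169$ ($u = 13^{2} = 169$)
$c{\left(z \right)} = - \frac{2 \left(90 + z\right)}{z}$ ($c{\left(z \right)} = - 4 \frac{z + 90}{z + z} = - 4 \frac{90 + z}{2 z} = - \frac{2 \left(90 + z\right)}{z}$)
$L{\left(l,t \right)} = 169$
$L{\left(-525,N{\left(-25,-18 \right)} \right)} - c{\left(-402 \right)} = 169 - \left(-2 - \frac{180}{-402}\right) = 169 - \left(-2 - - \frac{30}{67}\right) = 169 - \left(-2 + \frac{30}{67}\right) = 169 - - \frac{104}{67} = 169 + \frac{104}{67} = \frac{11427}{67}$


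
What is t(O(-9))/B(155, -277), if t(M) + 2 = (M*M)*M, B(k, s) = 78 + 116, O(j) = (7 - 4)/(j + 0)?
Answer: -55/5238 ≈ -0.010500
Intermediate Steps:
O(j) = 3/j
B(k, s) = 194
t(M) = -2 + M³ (t(M) = -2 + (M*M)*M = -2 + M²*M = -2 + M³)
t(O(-9))/B(155, -277) = (-2 + (3/(-9))³)/194 = (-2 + (3*(-⅑))³)*(1/194) = (-2 + (-⅓)³)*(1/194) = (-2 - 1/27)*(1/194) = -55/27*1/194 = -55/5238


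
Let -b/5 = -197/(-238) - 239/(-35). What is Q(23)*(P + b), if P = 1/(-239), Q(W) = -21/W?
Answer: 6533301/186898 ≈ 34.956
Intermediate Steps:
b = -9111/238 (b = -5*(-197/(-238) - 239/(-35)) = -5*(-197*(-1/238) - 239*(-1/35)) = -5*(197/238 + 239/35) = -5*9111/1190 = -9111/238 ≈ -38.281)
P = -1/239 ≈ -0.0041841
Q(23)*(P + b) = (-21/23)*(-1/239 - 9111/238) = -21*1/23*(-2177767/56882) = -21/23*(-2177767/56882) = 6533301/186898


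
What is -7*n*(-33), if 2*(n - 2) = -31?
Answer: -6237/2 ≈ -3118.5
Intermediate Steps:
n = -27/2 (n = 2 + (1/2)*(-31) = 2 - 31/2 = -27/2 ≈ -13.500)
-7*n*(-33) = -7*(-27/2)*(-33) = (189/2)*(-33) = -6237/2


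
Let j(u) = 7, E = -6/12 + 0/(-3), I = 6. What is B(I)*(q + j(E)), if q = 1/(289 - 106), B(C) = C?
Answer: 2564/61 ≈ 42.033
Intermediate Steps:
E = -½ (E = -6*1/12 + 0*(-⅓) = -½ + 0 = -½ ≈ -0.50000)
q = 1/183 ≈ 0.0054645
B(I)*(q + j(E)) = 6*(1/183 + 7) = 6*(1282/183) = 2564/61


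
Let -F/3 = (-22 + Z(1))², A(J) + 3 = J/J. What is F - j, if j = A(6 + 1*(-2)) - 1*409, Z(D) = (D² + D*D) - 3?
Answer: -1176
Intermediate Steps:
Z(D) = -3 + 2*D² (Z(D) = (D² + D²) - 3 = 2*D² - 3 = -3 + 2*D²)
A(J) = -2 (A(J) = -3 + J/J = -3 + 1 = -2)
F = -1587 (F = -3*(-22 + (-3 + 2*1²))² = -3*(-22 + (-3 + 2*1))² = -3*(-22 + (-3 + 2))² = -3*(-22 - 1)² = -3*(-23)² = -3*529 = -1587)
j = -411 (j = -2 - 1*409 = -2 - 409 = -411)
F - j = -1587 - 1*(-411) = -1587 + 411 = -1176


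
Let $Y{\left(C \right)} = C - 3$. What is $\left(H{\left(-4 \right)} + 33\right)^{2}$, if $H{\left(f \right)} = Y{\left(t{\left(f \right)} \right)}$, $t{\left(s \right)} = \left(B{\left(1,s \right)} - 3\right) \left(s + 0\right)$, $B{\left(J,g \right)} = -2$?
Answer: $2500$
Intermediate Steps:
$t{\left(s \right)} = - 5 s$ ($t{\left(s \right)} = \left(-2 - 3\right) \left(s + 0\right) = - 5 s$)
$Y{\left(C \right)} = -3 + C$
$H{\left(f \right)} = -3 - 5 f$
$\left(H{\left(-4 \right)} + 33\right)^{2} = \left(\left(-3 - -20\right) + 33\right)^{2} = \left(\left(-3 + 20\right) + 33\right)^{2} = \left(17 + 33\right)^{2} = 50^{2} = 2500$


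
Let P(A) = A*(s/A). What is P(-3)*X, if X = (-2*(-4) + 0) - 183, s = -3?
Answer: 525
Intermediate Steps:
P(A) = -3 (P(A) = A*(-3/A) = -3)
X = -175 (X = (8 + 0) - 183 = 8 - 183 = -175)
P(-3)*X = -3*(-175) = 525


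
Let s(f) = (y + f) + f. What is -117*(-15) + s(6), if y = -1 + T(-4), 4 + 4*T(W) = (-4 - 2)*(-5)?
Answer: 3545/2 ≈ 1772.5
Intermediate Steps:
T(W) = 13/2 (T(W) = -1 + ((-4 - 2)*(-5))/4 = -1 + (-6*(-5))/4 = -1 + (1/4)*30 = -1 + 15/2 = 13/2)
y = 11/2 (y = -1 + 13/2 = 11/2 ≈ 5.5000)
s(f) = 11/2 + 2*f (s(f) = (11/2 + f) + f = 11/2 + 2*f)
-117*(-15) + s(6) = -117*(-15) + (11/2 + 2*6) = 1755 + (11/2 + 12) = 1755 + 35/2 = 3545/2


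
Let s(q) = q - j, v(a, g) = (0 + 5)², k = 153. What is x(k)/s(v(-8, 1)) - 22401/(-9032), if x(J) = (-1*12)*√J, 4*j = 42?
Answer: 22401/9032 - 72*√17/29 ≈ -7.7565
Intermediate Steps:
j = 21/2 (j = (¼)*42 = 21/2 ≈ 10.500)
v(a, g) = 25 (v(a, g) = 5² = 25)
s(q) = -21/2 + q (s(q) = q - 1*21/2 = q - 21/2 = -21/2 + q)
x(J) = -12*√J
x(k)/s(v(-8, 1)) - 22401/(-9032) = (-36*√17)/(-21/2 + 25) - 22401/(-9032) = (-36*√17)/(29/2) - 22401*(-1/9032) = -36*√17*(2/29) + 22401/9032 = -72*√17/29 + 22401/9032 = 22401/9032 - 72*√17/29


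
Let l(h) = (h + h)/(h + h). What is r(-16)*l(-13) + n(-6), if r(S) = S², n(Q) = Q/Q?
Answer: 257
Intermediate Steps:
n(Q) = 1
l(h) = 1 (l(h) = (2*h)/((2*h)) = (2*h)*(1/(2*h)) = 1)
r(-16)*l(-13) + n(-6) = (-16)²*1 + 1 = 256*1 + 1 = 256 + 1 = 257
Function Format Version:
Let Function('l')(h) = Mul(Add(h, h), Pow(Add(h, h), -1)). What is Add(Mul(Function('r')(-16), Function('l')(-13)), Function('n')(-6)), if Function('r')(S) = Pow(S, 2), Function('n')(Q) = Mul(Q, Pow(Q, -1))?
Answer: 257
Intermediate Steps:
Function('n')(Q) = 1
Function('l')(h) = 1 (Function('l')(h) = Mul(Mul(2, h), Pow(Mul(2, h), -1)) = Mul(Mul(2, h), Mul(Rational(1, 2), Pow(h, -1))) = 1)
Add(Mul(Function('r')(-16), Function('l')(-13)), Function('n')(-6)) = Add(Mul(Pow(-16, 2), 1), 1) = Add(Mul(256, 1), 1) = Add(256, 1) = 257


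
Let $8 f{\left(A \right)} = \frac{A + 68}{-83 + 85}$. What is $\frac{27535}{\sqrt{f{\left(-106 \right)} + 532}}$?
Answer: $\frac{55070 \sqrt{8474}}{4237} \approx 1196.5$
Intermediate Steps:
$f{\left(A \right)} = \frac{17}{4} + \frac{A}{16}$ ($f{\left(A \right)} = \frac{\left(A + 68\right) \frac{1}{-83 + 85}}{8} = \frac{\left(68 + A\right) \frac{1}{2}}{8} = \frac{34 + \frac{A}{2}}{8} = \frac{17}{4} + \frac{A}{16}$)
$\frac{27535}{\sqrt{f{\left(-106 \right)} + 532}} = \frac{27535}{\sqrt{\left(\frac{17}{4} + \frac{1}{16} \left(-106\right)\right) + 532}} = \frac{27535}{\sqrt{\left(\frac{17}{4} - \frac{53}{8}\right) + 532}} = \frac{27535}{\sqrt{- \frac{19}{8} + 532}} = \frac{27535}{\sqrt{\frac{4237}{8}}} = \frac{27535}{\frac{1}{4} \sqrt{8474}} = 27535 \frac{2 \sqrt{8474}}{4237} = \frac{55070 \sqrt{8474}}{4237}$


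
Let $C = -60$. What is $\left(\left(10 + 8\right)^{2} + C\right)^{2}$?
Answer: $69696$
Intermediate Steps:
$\left(\left(10 + 8\right)^{2} + C\right)^{2} = \left(\left(10 + 8\right)^{2} - 60\right)^{2} = \left(18^{2} - 60\right)^{2} = \left(324 - 60\right)^{2} = 264^{2} = 69696$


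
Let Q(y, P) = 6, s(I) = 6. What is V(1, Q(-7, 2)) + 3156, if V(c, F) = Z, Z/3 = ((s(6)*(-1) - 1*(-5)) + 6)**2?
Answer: 3231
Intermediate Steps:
Z = 75 (Z = 3*((6*(-1) - 1*(-5)) + 6)**2 = 3*((-6 + 5) + 6)**2 = 3*(-1 + 6)**2 = 3*5**2 = 3*25 = 75)
V(c, F) = 75
V(1, Q(-7, 2)) + 3156 = 75 + 3156 = 3231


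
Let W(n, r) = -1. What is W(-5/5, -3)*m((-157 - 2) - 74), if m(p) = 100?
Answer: -100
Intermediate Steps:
W(-5/5, -3)*m((-157 - 2) - 74) = -1*100 = -100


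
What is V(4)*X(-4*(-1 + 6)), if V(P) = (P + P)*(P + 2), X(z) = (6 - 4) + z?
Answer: -864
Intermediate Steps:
X(z) = 2 + z
V(P) = 2*P*(2 + P) (V(P) = (2*P)*(2 + P) = 2*P*(2 + P))
V(4)*X(-4*(-1 + 6)) = (2*4*(2 + 4))*(2 - 4*(-1 + 6)) = (2*4*6)*(2 - 4*5) = 48*(2 - 20) = 48*(-18) = -864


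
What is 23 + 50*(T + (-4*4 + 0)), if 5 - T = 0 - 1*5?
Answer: -277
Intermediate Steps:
T = 10 (T = 5 - (0 - 1*5) = 5 - (0 - 5) = 5 - 1*(-5) = 5 + 5 = 10)
23 + 50*(T + (-4*4 + 0)) = 23 + 50*(10 + (-4*4 + 0)) = 23 + 50*(10 + (-16 + 0)) = 23 + 50*(10 - 16) = 23 + 50*(-6) = 23 - 300 = -277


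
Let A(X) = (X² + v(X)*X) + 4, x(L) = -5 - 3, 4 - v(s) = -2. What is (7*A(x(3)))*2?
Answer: 280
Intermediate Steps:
v(s) = 6 (v(s) = 4 - 1*(-2) = 4 + 2 = 6)
x(L) = -8
A(X) = 4 + X² + 6*X (A(X) = (X² + 6*X) + 4 = 4 + X² + 6*X)
(7*A(x(3)))*2 = (7*(4 + (-8)² + 6*(-8)))*2 = (7*(4 + 64 - 48))*2 = (7*20)*2 = 140*2 = 280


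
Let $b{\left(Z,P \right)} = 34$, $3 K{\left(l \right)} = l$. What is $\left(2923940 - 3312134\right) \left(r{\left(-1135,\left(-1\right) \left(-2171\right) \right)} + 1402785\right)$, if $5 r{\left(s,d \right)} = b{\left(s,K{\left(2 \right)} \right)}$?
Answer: $- \frac{2722776800046}{5} \approx -5.4456 \cdot 10^{11}$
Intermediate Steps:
$K{\left(l \right)} = \frac{l}{3}$
$r{\left(s,d \right)} = \frac{34}{5}$ ($r{\left(s,d \right)} = \frac{1}{5} \cdot 34 = \frac{34}{5}$)
$\left(2923940 - 3312134\right) \left(r{\left(-1135,\left(-1\right) \left(-2171\right) \right)} + 1402785\right) = \left(2923940 - 3312134\right) \left(\frac{34}{5} + 1402785\right) = \left(-388194\right) \frac{7013959}{5} = - \frac{2722776800046}{5}$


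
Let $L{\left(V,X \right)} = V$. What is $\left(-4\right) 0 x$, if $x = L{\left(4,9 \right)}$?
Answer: $0$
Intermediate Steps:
$x = 4$
$\left(-4\right) 0 x = \left(-4\right) 0 \cdot 4 = 0 \cdot 4 = 0$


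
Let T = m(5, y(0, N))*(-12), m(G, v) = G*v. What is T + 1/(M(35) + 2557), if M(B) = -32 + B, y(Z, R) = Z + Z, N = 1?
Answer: 1/2560 ≈ 0.00039063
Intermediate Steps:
y(Z, R) = 2*Z
T = 0 (T = (5*(2*0))*(-12) = (5*0)*(-12) = 0*(-12) = 0)
T + 1/(M(35) + 2557) = 0 + 1/((-32 + 35) + 2557) = 0 + 1/(3 + 2557) = 0 + 1/2560 = 1/2560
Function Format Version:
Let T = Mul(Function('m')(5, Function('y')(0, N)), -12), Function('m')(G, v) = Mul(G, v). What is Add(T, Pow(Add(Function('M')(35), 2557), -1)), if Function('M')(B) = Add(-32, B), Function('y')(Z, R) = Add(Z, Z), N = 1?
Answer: Rational(1, 2560) ≈ 0.00039063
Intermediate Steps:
Function('y')(Z, R) = Mul(2, Z)
T = 0 (T = Mul(Mul(5, Mul(2, 0)), -12) = Mul(Mul(5, 0), -12) = Mul(0, -12) = 0)
Add(T, Pow(Add(Function('M')(35), 2557), -1)) = Add(0, Pow(Add(Add(-32, 35), 2557), -1)) = Add(0, Pow(Add(3, 2557), -1)) = Add(0, Pow(2560, -1)) = Add(0, Rational(1, 2560)) = Rational(1, 2560)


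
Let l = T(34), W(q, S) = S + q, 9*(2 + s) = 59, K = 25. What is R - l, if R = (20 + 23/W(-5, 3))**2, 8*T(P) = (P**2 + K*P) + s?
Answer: -12893/72 ≈ -179.07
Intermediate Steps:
s = 41/9 (s = -2 + (1/9)*59 = -2 + 59/9 = 41/9 ≈ 4.5556)
T(P) = 41/72 + P**2/8 + 25*P/8 (T(P) = ((P**2 + 25*P) + 41/9)/8 = (41/9 + P**2 + 25*P)/8 = 41/72 + P**2/8 + 25*P/8)
R = 289/4 (R = (20 + 23/(3 - 5))**2 = (20 + 23/(-2))**2 = (20 + 23*(-1/2))**2 = (20 - 23/2)**2 = (17/2)**2 = 289/4 ≈ 72.250)
l = 18095/72 (l = 41/72 + (1/8)*34**2 + (25/8)*34 = 41/72 + (1/8)*1156 + 425/4 = 41/72 + 289/2 + 425/4 = 18095/72 ≈ 251.32)
R - l = 289/4 - 1*18095/72 = 289/4 - 18095/72 = -12893/72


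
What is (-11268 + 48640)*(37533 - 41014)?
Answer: -130091932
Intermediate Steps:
(-11268 + 48640)*(37533 - 41014) = 37372*(-3481) = -130091932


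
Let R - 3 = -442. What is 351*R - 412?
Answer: -154501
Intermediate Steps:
R = -439 (R = 3 - 442 = -439)
351*R - 412 = 351*(-439) - 412 = -154089 - 412 = -154501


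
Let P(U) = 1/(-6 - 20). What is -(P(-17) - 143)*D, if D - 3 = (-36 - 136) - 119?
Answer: -535536/13 ≈ -41195.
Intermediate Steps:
D = -288 (D = 3 + ((-36 - 136) - 119) = 3 + (-172 - 119) = 3 - 291 = -288)
P(U) = -1/26 (P(U) = 1/(-26) = -1/26)
-(P(-17) - 143)*D = -(-1/26 - 143)*(-288) = -(-3719)*(-288)/26 = -1*535536/13 = -535536/13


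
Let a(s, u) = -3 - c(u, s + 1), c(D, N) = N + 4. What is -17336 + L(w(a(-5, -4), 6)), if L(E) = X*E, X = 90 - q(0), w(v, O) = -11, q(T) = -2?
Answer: -18348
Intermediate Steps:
c(D, N) = 4 + N
a(s, u) = -8 - s (a(s, u) = -3 - (4 + (s + 1)) = -3 - (4 + (1 + s)) = -3 - (5 + s) = -3 + (-5 - s) = -8 - s)
X = 92 (X = 90 - 1*(-2) = 90 + 2 = 92)
L(E) = 92*E
-17336 + L(w(a(-5, -4), 6)) = -17336 + 92*(-11) = -17336 - 1012 = -18348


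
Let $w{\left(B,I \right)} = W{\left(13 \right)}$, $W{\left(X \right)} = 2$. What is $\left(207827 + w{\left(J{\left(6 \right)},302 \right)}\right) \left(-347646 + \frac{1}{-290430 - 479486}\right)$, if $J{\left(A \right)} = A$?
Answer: $- \frac{55627139734062973}{769916} \approx -7.2251 \cdot 10^{10}$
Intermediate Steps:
$w{\left(B,I \right)} = 2$
$\left(207827 + w{\left(J{\left(6 \right)},302 \right)}\right) \left(-347646 + \frac{1}{-290430 - 479486}\right) = \left(207827 + 2\right) \left(-347646 + \frac{1}{-290430 - 479486}\right) = 207829 \left(-347646 + \frac{1}{-769916}\right) = 207829 \left(-347646 - \frac{1}{769916}\right) = 207829 \left(- \frac{267658217737}{769916}\right) = - \frac{55627139734062973}{769916}$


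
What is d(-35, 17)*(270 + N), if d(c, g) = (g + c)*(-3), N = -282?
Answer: -648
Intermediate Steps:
d(c, g) = -3*c - 3*g (d(c, g) = (c + g)*(-3) = -3*c - 3*g)
d(-35, 17)*(270 + N) = (-3*(-35) - 3*17)*(270 - 282) = (105 - 51)*(-12) = 54*(-12) = -648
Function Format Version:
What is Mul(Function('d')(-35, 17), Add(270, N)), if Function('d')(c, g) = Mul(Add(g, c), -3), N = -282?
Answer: -648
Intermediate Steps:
Function('d')(c, g) = Add(Mul(-3, c), Mul(-3, g)) (Function('d')(c, g) = Mul(Add(c, g), -3) = Add(Mul(-3, c), Mul(-3, g)))
Mul(Function('d')(-35, 17), Add(270, N)) = Mul(Add(Mul(-3, -35), Mul(-3, 17)), Add(270, -282)) = Mul(Add(105, -51), -12) = Mul(54, -12) = -648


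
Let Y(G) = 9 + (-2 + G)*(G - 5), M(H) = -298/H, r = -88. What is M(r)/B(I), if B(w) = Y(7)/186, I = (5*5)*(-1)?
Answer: 13857/418 ≈ 33.151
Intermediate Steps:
Y(G) = 9 + (-5 + G)*(-2 + G) (Y(G) = 9 + (-2 + G)*(-5 + G) = 9 + (-5 + G)*(-2 + G))
I = -25 (I = 25*(-1) = -25)
B(w) = 19/186 (B(w) = (19 + 7² - 7*7)/186 = (19 + 49 - 49)*(1/186) = 19*(1/186) = 19/186)
M(r)/B(I) = (-298/(-88))/(19/186) = -298*(-1/88)*(186/19) = (149/44)*(186/19) = 13857/418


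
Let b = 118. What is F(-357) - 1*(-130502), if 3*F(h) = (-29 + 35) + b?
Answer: 391630/3 ≈ 1.3054e+5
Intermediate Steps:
F(h) = 124/3 (F(h) = ((-29 + 35) + 118)/3 = (6 + 118)/3 = (⅓)*124 = 124/3)
F(-357) - 1*(-130502) = 124/3 - 1*(-130502) = 124/3 + 130502 = 391630/3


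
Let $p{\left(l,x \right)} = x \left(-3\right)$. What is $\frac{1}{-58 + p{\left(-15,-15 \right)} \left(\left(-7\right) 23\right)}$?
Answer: $- \frac{1}{7303} \approx -0.00013693$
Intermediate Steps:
$p{\left(l,x \right)} = - 3 x$
$\frac{1}{-58 + p{\left(-15,-15 \right)} \left(\left(-7\right) 23\right)} = \frac{1}{-58 + \left(-3\right) \left(-15\right) \left(\left(-7\right) 23\right)} = \frac{1}{-58 + 45 \left(-161\right)} = \frac{1}{-58 - 7245} = \frac{1}{-7303} = - \frac{1}{7303}$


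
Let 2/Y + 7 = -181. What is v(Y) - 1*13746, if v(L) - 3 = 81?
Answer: -13662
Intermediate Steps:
Y = -1/94 (Y = 2/(-7 - 181) = 2/(-188) = 2*(-1/188) = -1/94 ≈ -0.010638)
v(L) = 84 (v(L) = 3 + 81 = 84)
v(Y) - 1*13746 = 84 - 1*13746 = 84 - 13746 = -13662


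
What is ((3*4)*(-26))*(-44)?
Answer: 13728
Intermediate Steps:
((3*4)*(-26))*(-44) = (12*(-26))*(-44) = -312*(-44) = 13728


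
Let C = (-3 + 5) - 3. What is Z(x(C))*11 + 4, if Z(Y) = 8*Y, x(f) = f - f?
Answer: 4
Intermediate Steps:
C = -1 (C = 2 - 3 = -1)
x(f) = 0
Z(x(C))*11 + 4 = (8*0)*11 + 4 = 0*11 + 4 = 0 + 4 = 4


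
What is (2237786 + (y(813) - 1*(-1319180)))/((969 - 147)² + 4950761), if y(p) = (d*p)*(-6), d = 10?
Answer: 318926/511495 ≈ 0.62352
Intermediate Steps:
y(p) = -60*p (y(p) = (10*p)*(-6) = -60*p)
(2237786 + (y(813) - 1*(-1319180)))/((969 - 147)² + 4950761) = (2237786 + (-60*813 - 1*(-1319180)))/((969 - 147)² + 4950761) = (2237786 + (-48780 + 1319180))/(822² + 4950761) = (2237786 + 1270400)/(675684 + 4950761) = 3508186/5626445 = 3508186*(1/5626445) = 318926/511495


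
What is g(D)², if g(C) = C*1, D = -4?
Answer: 16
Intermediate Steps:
g(C) = C
g(D)² = (-4)² = 16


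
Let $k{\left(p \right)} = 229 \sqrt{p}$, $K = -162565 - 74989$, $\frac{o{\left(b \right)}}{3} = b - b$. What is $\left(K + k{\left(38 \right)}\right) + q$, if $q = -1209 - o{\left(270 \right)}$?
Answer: $-238763 + 229 \sqrt{38} \approx -2.3735 \cdot 10^{5}$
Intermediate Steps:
$o{\left(b \right)} = 0$ ($o{\left(b \right)} = 3 \left(b - b\right) = 3 \cdot 0 = 0$)
$K = -237554$
$q = -1209$ ($q = -1209 - 0 = -1209 + 0 = -1209$)
$\left(K + k{\left(38 \right)}\right) + q = \left(-237554 + 229 \sqrt{38}\right) - 1209 = -238763 + 229 \sqrt{38}$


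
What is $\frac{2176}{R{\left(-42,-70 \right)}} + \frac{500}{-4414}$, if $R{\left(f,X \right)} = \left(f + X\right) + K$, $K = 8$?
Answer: $- \frac{603554}{28691} \approx -21.036$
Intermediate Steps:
$R{\left(f,X \right)} = 8 + X + f$ ($R{\left(f,X \right)} = \left(f + X\right) + 8 = \left(X + f\right) + 8 = 8 + X + f$)
$\frac{2176}{R{\left(-42,-70 \right)}} + \frac{500}{-4414} = \frac{2176}{8 - 70 - 42} + \frac{500}{-4414} = \frac{2176}{-104} + 500 \left(- \frac{1}{4414}\right) = 2176 \left(- \frac{1}{104}\right) - \frac{250}{2207} = - \frac{272}{13} - \frac{250}{2207} = - \frac{603554}{28691}$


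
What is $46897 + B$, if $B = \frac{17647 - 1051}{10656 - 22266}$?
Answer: $\frac{30247643}{645} \approx 46896.0$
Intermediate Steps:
$B = - \frac{922}{645}$ ($B = \frac{16596}{-11610} = 16596 \left(- \frac{1}{11610}\right) = - \frac{922}{645} \approx -1.4295$)
$46897 + B = 46897 - \frac{922}{645} = \frac{30247643}{645}$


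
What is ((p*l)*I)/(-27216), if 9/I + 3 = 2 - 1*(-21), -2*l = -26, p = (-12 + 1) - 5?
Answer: 13/3780 ≈ 0.0034392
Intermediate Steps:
p = -16 (p = -11 - 5 = -16)
l = 13 (l = -1/2*(-26) = 13)
I = 9/20 (I = 9/(-3 + (2 - 1*(-21))) = 9/(-3 + (2 + 21)) = 9/(-3 + 23) = 9/20 ≈ 0.45000)
((p*l)*I)/(-27216) = (-16*13*(9/20))/(-27216) = -208*9/20*(-1/27216) = -468/5*(-1/27216) = 13/3780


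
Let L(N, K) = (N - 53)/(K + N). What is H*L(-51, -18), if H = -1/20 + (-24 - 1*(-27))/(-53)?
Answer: -2938/18285 ≈ -0.16068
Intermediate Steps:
L(N, K) = (-53 + N)/(K + N)
H = -113/1060 (H = -1*1/20 + (-24 + 27)*(-1/53) = -1/20 + 3*(-1/53) = -1/20 - 3/53 = -113/1060 ≈ -0.10660)
H*L(-51, -18) = -113*(-53 - 51)/(1060*(-18 - 51)) = -113*(-104)/(1060*(-69)) = -(-113)*(-104)/73140 = -113/1060*104/69 = -2938/18285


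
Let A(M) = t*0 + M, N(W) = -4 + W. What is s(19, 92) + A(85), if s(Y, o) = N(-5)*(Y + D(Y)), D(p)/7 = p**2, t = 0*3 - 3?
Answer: -22829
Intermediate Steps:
t = -3 (t = 0 - 3 = -3)
D(p) = 7*p**2
A(M) = M (A(M) = -3*0 + M = 0 + M = M)
s(Y, o) = -63*Y**2 - 9*Y (s(Y, o) = (-4 - 5)*(Y + 7*Y**2) = -9*(Y + 7*Y**2) = -63*Y**2 - 9*Y)
s(19, 92) + A(85) = 9*19*(-1 - 7*19) + 85 = 9*19*(-1 - 133) + 85 = 9*19*(-134) + 85 = -22914 + 85 = -22829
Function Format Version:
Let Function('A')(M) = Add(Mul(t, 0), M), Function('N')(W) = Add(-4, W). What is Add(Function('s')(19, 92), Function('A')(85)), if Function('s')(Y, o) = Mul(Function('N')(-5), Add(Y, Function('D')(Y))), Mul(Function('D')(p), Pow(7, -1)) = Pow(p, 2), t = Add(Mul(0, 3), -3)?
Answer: -22829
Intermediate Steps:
t = -3 (t = Add(0, -3) = -3)
Function('D')(p) = Mul(7, Pow(p, 2))
Function('A')(M) = M (Function('A')(M) = Add(Mul(-3, 0), M) = Add(0, M) = M)
Function('s')(Y, o) = Add(Mul(-63, Pow(Y, 2)), Mul(-9, Y)) (Function('s')(Y, o) = Mul(Add(-4, -5), Add(Y, Mul(7, Pow(Y, 2)))) = Mul(-9, Add(Y, Mul(7, Pow(Y, 2)))) = Add(Mul(-63, Pow(Y, 2)), Mul(-9, Y)))
Add(Function('s')(19, 92), Function('A')(85)) = Add(Mul(9, 19, Add(-1, Mul(-7, 19))), 85) = Add(Mul(9, 19, Add(-1, -133)), 85) = Add(Mul(9, 19, -134), 85) = Add(-22914, 85) = -22829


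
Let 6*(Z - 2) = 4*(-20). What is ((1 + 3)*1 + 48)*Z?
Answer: -1768/3 ≈ -589.33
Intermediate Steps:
Z = -34/3 (Z = 2 + (4*(-20))/6 = 2 + (⅙)*(-80) = 2 - 40/3 = -34/3 ≈ -11.333)
((1 + 3)*1 + 48)*Z = ((1 + 3)*1 + 48)*(-34/3) = (4*1 + 48)*(-34/3) = (4 + 48)*(-34/3) = 52*(-34/3) = -1768/3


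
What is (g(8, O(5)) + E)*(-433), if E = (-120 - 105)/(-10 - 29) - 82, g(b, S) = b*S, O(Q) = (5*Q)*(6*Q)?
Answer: -33344897/13 ≈ -2.5650e+6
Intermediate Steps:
O(Q) = 30*Q**2
g(b, S) = S*b
E = -991/13 (E = -225/(-39) - 82 = -225*(-1/39) - 82 = 75/13 - 82 = -991/13 ≈ -76.231)
(g(8, O(5)) + E)*(-433) = ((30*5**2)*8 - 991/13)*(-433) = ((30*25)*8 - 991/13)*(-433) = (750*8 - 991/13)*(-433) = (6000 - 991/13)*(-433) = (77009/13)*(-433) = -33344897/13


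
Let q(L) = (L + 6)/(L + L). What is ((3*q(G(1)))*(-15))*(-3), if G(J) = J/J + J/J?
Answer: 270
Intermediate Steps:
G(J) = 2 (G(J) = 1 + 1 = 2)
q(L) = (6 + L)/(2*L) (q(L) = (6 + L)/((2*L)) = (6 + L)*(1/(2*L)) = (6 + L)/(2*L))
((3*q(G(1)))*(-15))*(-3) = ((3*((½)*(6 + 2)/2))*(-15))*(-3) = ((3*((½)*(½)*8))*(-15))*(-3) = ((3*2)*(-15))*(-3) = (6*(-15))*(-3) = -90*(-3) = 270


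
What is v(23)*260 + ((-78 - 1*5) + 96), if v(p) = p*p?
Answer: 137553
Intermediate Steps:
v(p) = p²
v(23)*260 + ((-78 - 1*5) + 96) = 23²*260 + ((-78 - 1*5) + 96) = 529*260 + ((-78 - 5) + 96) = 137540 + (-83 + 96) = 137540 + 13 = 137553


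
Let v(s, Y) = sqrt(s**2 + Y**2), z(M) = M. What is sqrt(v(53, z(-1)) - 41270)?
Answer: sqrt(-41270 + sqrt(2810)) ≈ 203.02*I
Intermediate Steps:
v(s, Y) = sqrt(Y**2 + s**2)
sqrt(v(53, z(-1)) - 41270) = sqrt(sqrt((-1)**2 + 53**2) - 41270) = sqrt(sqrt(1 + 2809) - 41270) = sqrt(sqrt(2810) - 41270) = sqrt(-41270 + sqrt(2810))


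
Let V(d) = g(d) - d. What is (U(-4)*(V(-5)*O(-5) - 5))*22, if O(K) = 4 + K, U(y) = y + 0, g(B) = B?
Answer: 440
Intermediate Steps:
U(y) = y
V(d) = 0 (V(d) = d - d = 0)
(U(-4)*(V(-5)*O(-5) - 5))*22 = -4*(0*(4 - 5) - 5)*22 = -4*(0*(-1) - 5)*22 = -4*(0 - 5)*22 = -4*(-5)*22 = 20*22 = 440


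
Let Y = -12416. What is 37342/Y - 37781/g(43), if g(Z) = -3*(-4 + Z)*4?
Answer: 56451605/726336 ≈ 77.721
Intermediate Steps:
g(Z) = 48 - 12*Z (g(Z) = (12 - 3*Z)*4 = 48 - 12*Z)
37342/Y - 37781/g(43) = 37342/(-12416) - 37781/(48 - 12*43) = 37342*(-1/12416) - 37781/(48 - 516) = -18671/6208 - 37781/(-468) = -18671/6208 - 37781*(-1/468) = -18671/6208 + 37781/468 = 56451605/726336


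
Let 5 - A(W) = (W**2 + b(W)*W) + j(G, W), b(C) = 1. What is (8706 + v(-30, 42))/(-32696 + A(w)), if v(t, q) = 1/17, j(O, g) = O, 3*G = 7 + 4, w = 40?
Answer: -444009/1751068 ≈ -0.25356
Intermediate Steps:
G = 11/3 (G = (7 + 4)/3 = (1/3)*11 = 11/3 ≈ 3.6667)
A(W) = 4/3 - W - W**2 (A(W) = 5 - ((W**2 + 1*W) + 11/3) = 5 - ((W**2 + W) + 11/3) = 5 - ((W + W**2) + 11/3) = 5 - (11/3 + W + W**2) = 5 + (-11/3 - W - W**2) = 4/3 - W - W**2)
v(t, q) = 1/17
(8706 + v(-30, 42))/(-32696 + A(w)) = (8706 + 1/17)/(-32696 + (4/3 - 1*40 - 1*40**2)) = 148003/(17*(-32696 + (4/3 - 40 - 1*1600))) = 148003/(17*(-32696 + (4/3 - 40 - 1600))) = 148003/(17*(-32696 - 4916/3)) = 148003/(17*(-103004/3)) = (148003/17)*(-3/103004) = -444009/1751068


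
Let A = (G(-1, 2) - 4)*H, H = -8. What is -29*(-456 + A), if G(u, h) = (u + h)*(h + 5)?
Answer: 13920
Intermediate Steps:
G(u, h) = (5 + h)*(h + u) (G(u, h) = (h + u)*(5 + h) = (5 + h)*(h + u))
A = -24 (A = ((2**2 + 5*2 + 5*(-1) + 2*(-1)) - 4)*(-8) = ((4 + 10 - 5 - 2) - 4)*(-8) = (7 - 4)*(-8) = 3*(-8) = -24)
-29*(-456 + A) = -29*(-456 - 24) = -29*(-480) = 13920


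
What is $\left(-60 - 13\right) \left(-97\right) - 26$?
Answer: $7055$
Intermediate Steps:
$\left(-60 - 13\right) \left(-97\right) - 26 = \left(-73\right) \left(-97\right) - 26 = 7081 - 26 = 7055$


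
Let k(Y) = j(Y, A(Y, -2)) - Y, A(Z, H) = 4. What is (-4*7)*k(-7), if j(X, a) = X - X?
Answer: -196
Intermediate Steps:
j(X, a) = 0
k(Y) = -Y (k(Y) = 0 - Y = -Y)
(-4*7)*k(-7) = (-4*7)*(-1*(-7)) = -28*7 = -196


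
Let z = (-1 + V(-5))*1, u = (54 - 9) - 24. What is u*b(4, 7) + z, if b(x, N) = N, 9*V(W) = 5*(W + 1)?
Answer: 1294/9 ≈ 143.78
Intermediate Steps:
V(W) = 5/9 + 5*W/9 (V(W) = (5*(W + 1))/9 = (5*(1 + W))/9 = (5 + 5*W)/9 = 5/9 + 5*W/9)
u = 21 (u = 45 - 24 = 21)
z = -29/9 (z = (-1 + (5/9 + (5/9)*(-5)))*1 = (-1 + (5/9 - 25/9))*1 = (-1 - 20/9)*1 = -29/9*1 = -29/9 ≈ -3.2222)
u*b(4, 7) + z = 21*7 - 29/9 = 147 - 29/9 = 1294/9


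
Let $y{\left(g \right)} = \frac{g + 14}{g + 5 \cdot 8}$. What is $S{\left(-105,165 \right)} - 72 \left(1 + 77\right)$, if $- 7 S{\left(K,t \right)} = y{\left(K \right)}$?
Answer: $- \frac{28081}{5} \approx -5616.2$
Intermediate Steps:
$y{\left(g \right)} = \frac{14 + g}{40 + g}$ ($y{\left(g \right)} = \frac{14 + g}{g + 40} = \frac{14 + g}{40 + g}$)
$S{\left(K,t \right)} = - \frac{14 + K}{7 \left(40 + K\right)}$ ($S{\left(K,t \right)} = - \frac{\frac{1}{40 + K} \left(14 + K\right)}{7} = - \frac{14 + K}{7 \left(40 + K\right)}$)
$S{\left(-105,165 \right)} - 72 \left(1 + 77\right) = \frac{-14 - -105}{7 \left(40 - 105\right)} - 72 \left(1 + 77\right) = \frac{-14 + 105}{7 \left(-65\right)} - 5616 = \frac{1}{7} \left(- \frac{1}{65}\right) 91 - 5616 = - \frac{1}{5} - 5616 = - \frac{28081}{5}$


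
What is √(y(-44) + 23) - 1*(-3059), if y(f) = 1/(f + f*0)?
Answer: 3059 + √11121/22 ≈ 3063.8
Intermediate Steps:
y(f) = 1/f (y(f) = 1/(f + 0) = 1/f)
√(y(-44) + 23) - 1*(-3059) = √(1/(-44) + 23) - 1*(-3059) = √(-1/44 + 23) + 3059 = √(1011/44) + 3059 = √11121/22 + 3059 = 3059 + √11121/22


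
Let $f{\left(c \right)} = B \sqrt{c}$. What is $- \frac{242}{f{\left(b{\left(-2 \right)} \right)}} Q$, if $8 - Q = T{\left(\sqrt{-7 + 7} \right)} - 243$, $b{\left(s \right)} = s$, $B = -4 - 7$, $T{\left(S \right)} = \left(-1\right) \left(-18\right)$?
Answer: $- 2563 i \sqrt{2} \approx - 3624.6 i$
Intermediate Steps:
$T{\left(S \right)} = 18$
$B = -11$
$Q = 233$ ($Q = 8 - \left(18 - 243\right) = 8 - -225 = 8 + 225 = 233$)
$f{\left(c \right)} = - 11 \sqrt{c}$
$- \frac{242}{f{\left(b{\left(-2 \right)} \right)}} Q = - \frac{242}{\left(-11\right) \sqrt{-2}} \cdot 233 = - \frac{242}{\left(-11\right) i \sqrt{2}} \cdot 233 = - 242 \frac{i \sqrt{2}}{22} \cdot 233 = - 11 i \sqrt{2} \cdot 233 = - 2563 i \sqrt{2}$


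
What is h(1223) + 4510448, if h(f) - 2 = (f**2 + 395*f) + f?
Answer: 6490487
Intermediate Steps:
h(f) = 2 + f**2 + 396*f (h(f) = 2 + ((f**2 + 395*f) + f) = 2 + (f**2 + 396*f) = 2 + f**2 + 396*f)
h(1223) + 4510448 = (2 + 1223**2 + 396*1223) + 4510448 = (2 + 1495729 + 484308) + 4510448 = 1980039 + 4510448 = 6490487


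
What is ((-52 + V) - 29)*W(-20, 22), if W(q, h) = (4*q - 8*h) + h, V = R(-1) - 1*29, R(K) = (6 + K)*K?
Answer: 26910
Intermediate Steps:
R(K) = K*(6 + K)
V = -34 (V = -(6 - 1) - 1*29 = -1*5 - 29 = -5 - 29 = -34)
W(q, h) = -7*h + 4*q (W(q, h) = (-8*h + 4*q) + h = -7*h + 4*q)
((-52 + V) - 29)*W(-20, 22) = ((-52 - 34) - 29)*(-7*22 + 4*(-20)) = (-86 - 29)*(-154 - 80) = -115*(-234) = 26910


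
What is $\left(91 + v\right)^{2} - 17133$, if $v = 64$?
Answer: $6892$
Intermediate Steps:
$\left(91 + v\right)^{2} - 17133 = \left(91 + 64\right)^{2} - 17133 = 155^{2} - 17133 = 24025 - 17133 = 6892$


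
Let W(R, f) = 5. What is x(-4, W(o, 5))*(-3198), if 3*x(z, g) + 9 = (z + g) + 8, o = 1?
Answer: 0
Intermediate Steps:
x(z, g) = -⅓ + g/3 + z/3 (x(z, g) = -3 + ((z + g) + 8)/3 = -3 + ((g + z) + 8)/3 = -3 + (8 + g + z)/3 = -3 + (8/3 + g/3 + z/3) = -⅓ + g/3 + z/3)
x(-4, W(o, 5))*(-3198) = (-⅓ + (⅓)*5 + (⅓)*(-4))*(-3198) = (-⅓ + 5/3 - 4/3)*(-3198) = 0*(-3198) = 0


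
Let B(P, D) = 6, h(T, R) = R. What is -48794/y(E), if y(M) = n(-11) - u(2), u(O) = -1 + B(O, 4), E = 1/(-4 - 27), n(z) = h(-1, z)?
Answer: 24397/8 ≈ 3049.6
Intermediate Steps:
n(z) = z
E = -1/31 (E = 1/(-31) = -1/31 ≈ -0.032258)
u(O) = 5 (u(O) = -1 + 6 = 5)
y(M) = -16 (y(M) = -11 - 1*5 = -11 - 5 = -16)
-48794/y(E) = -48794/(-16) = -48794*(-1/16) = 24397/8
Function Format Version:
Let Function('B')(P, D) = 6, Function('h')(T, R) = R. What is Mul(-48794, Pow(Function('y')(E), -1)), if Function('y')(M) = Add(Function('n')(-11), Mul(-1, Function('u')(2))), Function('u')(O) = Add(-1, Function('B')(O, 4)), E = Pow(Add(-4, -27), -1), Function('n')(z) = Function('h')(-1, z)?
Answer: Rational(24397, 8) ≈ 3049.6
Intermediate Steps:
Function('n')(z) = z
E = Rational(-1, 31) (E = Pow(-31, -1) = Rational(-1, 31) ≈ -0.032258)
Function('u')(O) = 5 (Function('u')(O) = Add(-1, 6) = 5)
Function('y')(M) = -16 (Function('y')(M) = Add(-11, Mul(-1, 5)) = Add(-11, -5) = -16)
Mul(-48794, Pow(Function('y')(E), -1)) = Mul(-48794, Pow(-16, -1)) = Mul(-48794, Rational(-1, 16)) = Rational(24397, 8)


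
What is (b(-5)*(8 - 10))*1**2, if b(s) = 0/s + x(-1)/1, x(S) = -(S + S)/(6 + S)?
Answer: -4/5 ≈ -0.80000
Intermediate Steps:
x(S) = -2*S/(6 + S)
b(s) = 2/5 (b(s) = 0/s - 2*(-1)/(6 - 1)/1 = 0 - 2*(-1)/5*1 = 0 - 2*(-1)*1/5*1 = 0 + (2/5)*1 = 0 + 2/5 = 2/5)
(b(-5)*(8 - 10))*1**2 = (2*(8 - 10)/5)*1**2 = ((2/5)*(-2))*1 = -4/5*1 = -4/5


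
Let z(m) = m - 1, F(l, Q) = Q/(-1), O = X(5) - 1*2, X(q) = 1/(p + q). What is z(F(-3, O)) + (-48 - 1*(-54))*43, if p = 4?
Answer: 2330/9 ≈ 258.89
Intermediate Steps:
X(q) = 1/(4 + q)
O = -17/9 (O = 1/(4 + 5) - 1*2 = 1/9 - 2 = ⅑ - 2 = -17/9 ≈ -1.8889)
F(l, Q) = -Q (F(l, Q) = Q*(-1) = -Q)
z(m) = -1 + m
z(F(-3, O)) + (-48 - 1*(-54))*43 = (-1 - 1*(-17/9)) + (-48 - 1*(-54))*43 = (-1 + 17/9) + (-48 + 54)*43 = 8/9 + 6*43 = 8/9 + 258 = 2330/9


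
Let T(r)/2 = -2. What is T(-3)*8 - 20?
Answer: -52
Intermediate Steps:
T(r) = -4 (T(r) = 2*(-2) = -4)
T(-3)*8 - 20 = -4*8 - 20 = -32 - 20 = -52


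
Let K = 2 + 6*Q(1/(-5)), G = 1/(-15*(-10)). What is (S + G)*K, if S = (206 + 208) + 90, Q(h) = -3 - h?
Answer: -2797237/375 ≈ -7459.3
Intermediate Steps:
G = 1/150 ≈ 0.0066667
S = 504 (S = 414 + 90 = 504)
K = -74/5 (K = 2 + 6*(-3 - 1/(-5)) = 2 + 6*(-3 - (-1)/5) = 2 + 6*(-3 - 1*(-⅕)) = 2 + 6*(-3 + ⅕) = 2 + 6*(-14/5) = 2 - 84/5 = -74/5 ≈ -14.800)
(S + G)*K = (504 + 1/150)*(-74/5) = (75601/150)*(-74/5) = -2797237/375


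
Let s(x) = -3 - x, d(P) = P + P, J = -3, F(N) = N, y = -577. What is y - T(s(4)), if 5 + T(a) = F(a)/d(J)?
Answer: -3439/6 ≈ -573.17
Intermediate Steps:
d(P) = 2*P
T(a) = -5 - a/6 (T(a) = -5 + a/((2*(-3))) = -5 + a/(-6) = -5 + a*(-⅙) = -5 - a/6)
y - T(s(4)) = -577 - (-5 - (-3 - 1*4)/6) = -577 - (-5 - (-3 - 4)/6) = -577 - (-5 - ⅙*(-7)) = -577 - (-5 + 7/6) = -577 - 1*(-23/6) = -577 + 23/6 = -3439/6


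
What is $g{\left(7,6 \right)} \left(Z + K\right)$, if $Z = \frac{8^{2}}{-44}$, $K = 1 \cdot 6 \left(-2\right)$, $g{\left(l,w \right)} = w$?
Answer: $- \frac{888}{11} \approx -80.727$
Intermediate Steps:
$K = -12$ ($K = 6 \left(-2\right) = -12$)
$Z = - \frac{16}{11}$ ($Z = 64 \left(- \frac{1}{44}\right) = - \frac{16}{11} \approx -1.4545$)
$g{\left(7,6 \right)} \left(Z + K\right) = 6 \left(- \frac{16}{11} - 12\right) = 6 \left(- \frac{148}{11}\right) = - \frac{888}{11}$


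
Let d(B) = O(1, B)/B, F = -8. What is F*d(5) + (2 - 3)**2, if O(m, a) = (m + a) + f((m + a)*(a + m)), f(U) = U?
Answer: -331/5 ≈ -66.200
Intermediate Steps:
O(m, a) = a + m + (a + m)**2 (O(m, a) = (m + a) + (m + a)*(a + m) = (a + m) + (a + m)*(a + m) = (a + m) + (a + m)**2 = a + m + (a + m)**2)
d(B) = (2 + B**2 + 3*B)/B (d(B) = (B + 1 + B**2 + 1**2 + 2*B*1)/B = (B + 1 + B**2 + 1 + 2*B)/B = (2 + B**2 + 3*B)/B)
F*d(5) + (2 - 3)**2 = -8*(3 + 5 + 2/5) + (2 - 3)**2 = -8*(3 + 5 + 2*(1/5)) + (-1)**2 = -8*(3 + 5 + 2/5) + 1 = -8*42/5 + 1 = -336/5 + 1 = -331/5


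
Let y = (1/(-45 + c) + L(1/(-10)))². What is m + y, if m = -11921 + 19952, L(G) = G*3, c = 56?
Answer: 97175629/12100 ≈ 8031.0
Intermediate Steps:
L(G) = 3*G
y = 529/12100 (y = (1/(-45 + 56) + 3/(-10))² = (1/11 + 3*(-⅒))² = (1/11 - 3/10)² = (-23/110)² = 529/12100 ≈ 0.043719)
m = 8031
m + y = 8031 + 529/12100 = 97175629/12100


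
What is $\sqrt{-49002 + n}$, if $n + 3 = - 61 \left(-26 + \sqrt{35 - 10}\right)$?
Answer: $2 i \sqrt{11931} \approx 218.46 i$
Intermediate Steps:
$n = 1278$ ($n = -3 - 61 \left(-26 + \sqrt{35 - 10}\right) = -3 - 61 \left(-26 + \sqrt{25}\right) = -3 - 61 \left(-26 + 5\right) = -3 - -1281 = -3 + 1281 = 1278$)
$\sqrt{-49002 + n} = \sqrt{-49002 + 1278} = \sqrt{-47724} = 2 i \sqrt{11931}$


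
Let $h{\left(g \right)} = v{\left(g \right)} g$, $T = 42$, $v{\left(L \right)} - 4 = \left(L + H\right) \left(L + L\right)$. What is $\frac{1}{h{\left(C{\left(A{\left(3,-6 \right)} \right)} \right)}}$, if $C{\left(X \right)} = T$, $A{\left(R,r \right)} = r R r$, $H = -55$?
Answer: $- \frac{1}{45696} \approx -2.1884 \cdot 10^{-5}$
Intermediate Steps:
$A{\left(R,r \right)} = R r^{2}$ ($A{\left(R,r \right)} = R r r = R r^{2}$)
$v{\left(L \right)} = 4 + 2 L \left(-55 + L\right)$ ($v{\left(L \right)} = 4 + \left(L - 55\right) \left(L + L\right) = 4 + \left(-55 + L\right) 2 L = 4 + 2 L \left(-55 + L\right)$)
$C{\left(X \right)} = 42$
$h{\left(g \right)} = g \left(4 - 110 g + 2 g^{2}\right)$ ($h{\left(g \right)} = \left(4 - 110 g + 2 g^{2}\right) g = g \left(4 - 110 g + 2 g^{2}\right)$)
$\frac{1}{h{\left(C{\left(A{\left(3,-6 \right)} \right)} \right)}} = \frac{1}{2 \cdot 42 \left(2 + 42^{2} - 2310\right)} = \frac{1}{2 \cdot 42 \left(2 + 1764 - 2310\right)} = \frac{1}{2 \cdot 42 \left(-544\right)} = \frac{1}{-45696} = - \frac{1}{45696}$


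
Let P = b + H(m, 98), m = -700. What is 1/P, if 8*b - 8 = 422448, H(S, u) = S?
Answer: 1/52107 ≈ 1.9191e-5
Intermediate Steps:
b = 52807 (b = 1 + (⅛)*422448 = 1 + 52806 = 52807)
P = 52107 (P = 52807 - 700 = 52107)
1/P = 1/52107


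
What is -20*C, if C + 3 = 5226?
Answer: -104460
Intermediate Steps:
C = 5223 (C = -3 + 5226 = 5223)
-20*C = -20*5223 = -104460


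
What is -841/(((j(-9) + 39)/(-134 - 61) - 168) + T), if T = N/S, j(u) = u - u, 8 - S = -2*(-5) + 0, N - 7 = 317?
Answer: 4205/1651 ≈ 2.5469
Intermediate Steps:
N = 324 (N = 7 + 317 = 324)
S = -2 (S = 8 - (-2*(-5) + 0) = 8 - (10 + 0) = 8 - 1*10 = 8 - 10 = -2)
j(u) = 0
T = -162 (T = 324/(-2) = 324*(-½) = -162)
-841/(((j(-9) + 39)/(-134 - 61) - 168) + T) = -841/(((0 + 39)/(-134 - 61) - 168) - 162) = -841/((39/(-195) - 168) - 162) = -841/((39*(-1/195) - 168) - 162) = -841/((-⅕ - 168) - 162) = -841/(-841/5 - 162) = -841/(-1651/5) = -841*(-5/1651) = 4205/1651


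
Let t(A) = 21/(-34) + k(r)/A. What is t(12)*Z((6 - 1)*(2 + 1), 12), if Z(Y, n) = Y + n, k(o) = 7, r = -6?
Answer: -63/68 ≈ -0.92647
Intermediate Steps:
t(A) = -21/34 + 7/A (t(A) = 21/(-34) + 7/A = 21*(-1/34) + 7/A = -21/34 + 7/A)
t(12)*Z((6 - 1)*(2 + 1), 12) = (-21/34 + 7/12)*((6 - 1)*(2 + 1) + 12) = (-21/34 + 7*(1/12))*(5*3 + 12) = (-21/34 + 7/12)*(15 + 12) = -7/204*27 = -63/68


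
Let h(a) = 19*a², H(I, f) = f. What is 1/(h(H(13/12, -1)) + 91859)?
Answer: 1/91878 ≈ 1.0884e-5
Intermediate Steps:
1/(h(H(13/12, -1)) + 91859) = 1/(19*(-1)² + 91859) = 1/(19*1 + 91859) = 1/(19 + 91859) = 1/91878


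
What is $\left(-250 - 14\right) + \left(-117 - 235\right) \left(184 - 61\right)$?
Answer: $-43560$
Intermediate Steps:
$\left(-250 - 14\right) + \left(-117 - 235\right) \left(184 - 61\right) = \left(-250 - 14\right) - 43296 = -264 - 43296 = -43560$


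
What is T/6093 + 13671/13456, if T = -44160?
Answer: -170306519/27329136 ≈ -6.2317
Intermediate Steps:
T/6093 + 13671/13456 = -44160/6093 + 13671/13456 = -44160*1/6093 + 13671*(1/13456) = -14720/2031 + 13671/13456 = -170306519/27329136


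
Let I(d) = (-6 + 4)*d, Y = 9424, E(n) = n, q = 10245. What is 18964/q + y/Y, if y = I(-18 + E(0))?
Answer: 44771389/24137220 ≈ 1.8549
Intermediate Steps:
I(d) = -2*d
y = 36 (y = -2*(-18 + 0) = -2*(-18) = 36)
18964/q + y/Y = 18964/10245 + 36/9424 = 18964*(1/10245) + 36*(1/9424) = 18964/10245 + 9/2356 = 44771389/24137220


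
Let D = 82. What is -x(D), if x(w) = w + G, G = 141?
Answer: -223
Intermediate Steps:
x(w) = 141 + w (x(w) = w + 141 = 141 + w)
-x(D) = -(141 + 82) = -1*223 = -223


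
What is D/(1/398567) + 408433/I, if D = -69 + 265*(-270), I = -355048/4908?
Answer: -2533709125890717/88762 ≈ -2.8545e+10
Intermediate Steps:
I = -88762/1227 (I = -355048*1/4908 = -88762/1227 ≈ -72.341)
D = -71619 (D = -69 - 71550 = -71619)
D/(1/398567) + 408433/I = -71619/(1/398567) + 408433/(-88762/1227) = -71619/1/398567 + 408433*(-1227/88762) = -71619*398567 - 501147291/88762 = -28544969973 - 501147291/88762 = -2533709125890717/88762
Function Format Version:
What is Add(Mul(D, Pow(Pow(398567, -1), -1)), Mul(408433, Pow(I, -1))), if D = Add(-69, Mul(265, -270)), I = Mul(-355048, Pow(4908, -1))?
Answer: Rational(-2533709125890717, 88762) ≈ -2.8545e+10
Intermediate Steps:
I = Rational(-88762, 1227) (I = Mul(-355048, Rational(1, 4908)) = Rational(-88762, 1227) ≈ -72.341)
D = -71619 (D = Add(-69, -71550) = -71619)
Add(Mul(D, Pow(Pow(398567, -1), -1)), Mul(408433, Pow(I, -1))) = Add(Mul(-71619, Pow(Pow(398567, -1), -1)), Mul(408433, Pow(Rational(-88762, 1227), -1))) = Add(Mul(-71619, Pow(Rational(1, 398567), -1)), Mul(408433, Rational(-1227, 88762))) = Add(Mul(-71619, 398567), Rational(-501147291, 88762)) = Add(-28544969973, Rational(-501147291, 88762)) = Rational(-2533709125890717, 88762)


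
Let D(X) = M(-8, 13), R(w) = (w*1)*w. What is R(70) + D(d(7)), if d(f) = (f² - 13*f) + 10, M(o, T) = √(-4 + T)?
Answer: 4903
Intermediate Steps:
R(w) = w² (R(w) = w*w = w²)
d(f) = 10 + f² - 13*f
D(X) = 3 (D(X) = √(-4 + 13) = √9 = 3)
R(70) + D(d(7)) = 70² + 3 = 4900 + 3 = 4903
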